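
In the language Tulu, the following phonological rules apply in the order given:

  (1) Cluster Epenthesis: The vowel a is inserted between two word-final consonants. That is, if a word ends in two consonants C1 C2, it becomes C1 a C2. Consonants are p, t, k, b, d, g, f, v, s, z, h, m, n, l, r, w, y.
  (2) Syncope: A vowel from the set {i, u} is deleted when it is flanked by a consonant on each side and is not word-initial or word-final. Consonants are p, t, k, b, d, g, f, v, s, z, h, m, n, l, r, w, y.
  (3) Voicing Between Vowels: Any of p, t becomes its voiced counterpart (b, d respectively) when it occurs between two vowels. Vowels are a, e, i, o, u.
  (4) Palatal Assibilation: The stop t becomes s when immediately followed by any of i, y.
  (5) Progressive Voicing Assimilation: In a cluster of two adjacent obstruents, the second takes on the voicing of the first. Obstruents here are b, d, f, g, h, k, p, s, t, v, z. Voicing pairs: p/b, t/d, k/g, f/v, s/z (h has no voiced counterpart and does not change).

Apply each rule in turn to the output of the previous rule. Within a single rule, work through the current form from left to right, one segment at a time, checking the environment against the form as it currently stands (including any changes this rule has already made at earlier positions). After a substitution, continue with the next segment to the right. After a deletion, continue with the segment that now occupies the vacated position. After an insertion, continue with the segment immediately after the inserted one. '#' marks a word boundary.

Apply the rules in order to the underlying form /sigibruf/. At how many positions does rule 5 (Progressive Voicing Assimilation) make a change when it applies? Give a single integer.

2

(1) Cluster Epenthesis: no change — [sigibruf]
(2) Syncope: [sigibruf] → [sgbrf]
(3) Voicing Between Vowels: no change — [sgbrf]
(4) Palatal Assibilation: no change — [sgbrf]
(5) Progressive Voicing Assimilation: [sgbrf] → [skprf]
Rule 5 changed 2 position(s).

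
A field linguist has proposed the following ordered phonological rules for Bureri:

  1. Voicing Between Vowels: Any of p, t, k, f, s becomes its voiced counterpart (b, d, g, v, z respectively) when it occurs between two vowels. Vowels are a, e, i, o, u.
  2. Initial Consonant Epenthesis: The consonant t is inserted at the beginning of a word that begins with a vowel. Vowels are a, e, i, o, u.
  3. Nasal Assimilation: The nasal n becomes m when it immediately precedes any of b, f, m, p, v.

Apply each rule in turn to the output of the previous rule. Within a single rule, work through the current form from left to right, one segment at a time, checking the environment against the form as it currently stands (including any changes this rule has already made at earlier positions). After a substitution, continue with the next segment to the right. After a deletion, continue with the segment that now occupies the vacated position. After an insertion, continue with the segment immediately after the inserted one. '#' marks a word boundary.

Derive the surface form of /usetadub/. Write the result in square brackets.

[tuzedadub]

1 Voicing Between Vowels: [usetadub] → [uzedadub]
2 Initial Consonant Epenthesis: [uzedadub] → [tuzedadub]
3 Nasal Assimilation: no change — [tuzedadub]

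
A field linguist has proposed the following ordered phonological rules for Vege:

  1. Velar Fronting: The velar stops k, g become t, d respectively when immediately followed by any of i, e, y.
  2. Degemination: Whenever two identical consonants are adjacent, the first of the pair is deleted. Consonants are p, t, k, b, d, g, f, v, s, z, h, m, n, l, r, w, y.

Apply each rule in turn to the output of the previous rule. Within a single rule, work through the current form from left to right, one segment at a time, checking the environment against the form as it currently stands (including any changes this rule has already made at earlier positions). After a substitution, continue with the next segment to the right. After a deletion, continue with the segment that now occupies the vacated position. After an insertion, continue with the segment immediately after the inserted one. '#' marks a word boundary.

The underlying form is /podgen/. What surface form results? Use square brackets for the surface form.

1 Velar Fronting: [podgen] → [podden]
2 Degemination: [podden] → [poden]

[poden]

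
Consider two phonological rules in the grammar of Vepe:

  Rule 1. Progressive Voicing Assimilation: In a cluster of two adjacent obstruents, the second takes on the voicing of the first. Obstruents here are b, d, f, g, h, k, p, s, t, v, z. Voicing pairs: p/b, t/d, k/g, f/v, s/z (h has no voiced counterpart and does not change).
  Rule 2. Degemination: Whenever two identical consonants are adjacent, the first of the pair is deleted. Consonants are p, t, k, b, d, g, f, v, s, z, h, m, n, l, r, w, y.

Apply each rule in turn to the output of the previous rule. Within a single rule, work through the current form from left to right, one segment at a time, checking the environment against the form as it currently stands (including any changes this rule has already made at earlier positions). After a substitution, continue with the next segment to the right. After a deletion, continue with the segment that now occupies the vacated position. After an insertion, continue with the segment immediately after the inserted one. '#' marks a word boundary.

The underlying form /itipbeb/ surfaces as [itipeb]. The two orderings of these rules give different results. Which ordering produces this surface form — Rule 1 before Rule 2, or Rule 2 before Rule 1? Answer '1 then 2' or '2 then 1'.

Order 1 then 2:
  1 Progressive Voicing Assimilation: [itipbeb] → [itippeb]
  2 Degemination: [itippeb] → [itipeb]
  result: [itipeb]
Order 2 then 1:
  2 Degemination: no change — [itipbeb]
  1 Progressive Voicing Assimilation: [itipbeb] → [itippeb]
  result: [itippeb]

1 then 2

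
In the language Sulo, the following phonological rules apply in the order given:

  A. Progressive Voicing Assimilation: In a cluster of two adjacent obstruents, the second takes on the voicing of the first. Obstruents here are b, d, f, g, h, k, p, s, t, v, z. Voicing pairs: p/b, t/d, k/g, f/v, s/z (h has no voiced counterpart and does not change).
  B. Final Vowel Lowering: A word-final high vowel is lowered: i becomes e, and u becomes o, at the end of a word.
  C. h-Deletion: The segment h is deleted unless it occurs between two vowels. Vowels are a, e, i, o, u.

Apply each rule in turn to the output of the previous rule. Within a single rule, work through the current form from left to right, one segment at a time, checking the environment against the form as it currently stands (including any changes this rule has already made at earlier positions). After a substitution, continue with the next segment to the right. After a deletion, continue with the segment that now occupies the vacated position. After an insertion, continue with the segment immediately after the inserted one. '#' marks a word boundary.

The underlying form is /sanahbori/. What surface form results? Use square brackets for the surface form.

A Progressive Voicing Assimilation: [sanahbori] → [sanahpori]
B Final Vowel Lowering: [sanahpori] → [sanahpore]
C h-Deletion: [sanahpore] → [sanapore]

[sanapore]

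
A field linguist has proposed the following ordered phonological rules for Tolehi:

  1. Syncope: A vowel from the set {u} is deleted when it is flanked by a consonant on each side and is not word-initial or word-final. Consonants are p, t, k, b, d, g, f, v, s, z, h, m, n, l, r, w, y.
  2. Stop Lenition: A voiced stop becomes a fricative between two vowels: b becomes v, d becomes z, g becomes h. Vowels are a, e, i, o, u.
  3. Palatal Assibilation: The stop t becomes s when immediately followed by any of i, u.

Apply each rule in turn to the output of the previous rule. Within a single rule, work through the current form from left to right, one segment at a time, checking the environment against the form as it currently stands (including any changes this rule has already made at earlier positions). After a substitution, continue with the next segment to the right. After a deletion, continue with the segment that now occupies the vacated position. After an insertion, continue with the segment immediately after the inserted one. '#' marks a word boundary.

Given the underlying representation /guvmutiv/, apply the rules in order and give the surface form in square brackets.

1 Syncope: [guvmutiv] → [gvmtiv]
2 Stop Lenition: no change — [gvmtiv]
3 Palatal Assibilation: [gvmtiv] → [gvmsiv]

[gvmsiv]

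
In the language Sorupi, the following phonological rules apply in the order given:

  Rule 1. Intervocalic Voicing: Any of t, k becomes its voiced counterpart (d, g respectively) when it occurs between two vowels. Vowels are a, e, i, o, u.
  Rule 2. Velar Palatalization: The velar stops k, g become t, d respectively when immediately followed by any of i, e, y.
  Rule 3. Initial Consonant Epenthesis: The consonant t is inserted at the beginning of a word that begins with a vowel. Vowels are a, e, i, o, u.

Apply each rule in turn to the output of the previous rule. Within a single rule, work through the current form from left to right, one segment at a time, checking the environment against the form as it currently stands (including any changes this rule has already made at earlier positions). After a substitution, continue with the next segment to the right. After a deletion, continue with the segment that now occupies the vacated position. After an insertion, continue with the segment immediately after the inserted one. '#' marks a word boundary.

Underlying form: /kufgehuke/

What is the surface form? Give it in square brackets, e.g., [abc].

[kufdehude]

Rule 1 Intervocalic Voicing: [kufgehuke] → [kufgehuge]
Rule 2 Velar Palatalization: [kufgehuge] → [kufdehude]
Rule 3 Initial Consonant Epenthesis: no change — [kufdehude]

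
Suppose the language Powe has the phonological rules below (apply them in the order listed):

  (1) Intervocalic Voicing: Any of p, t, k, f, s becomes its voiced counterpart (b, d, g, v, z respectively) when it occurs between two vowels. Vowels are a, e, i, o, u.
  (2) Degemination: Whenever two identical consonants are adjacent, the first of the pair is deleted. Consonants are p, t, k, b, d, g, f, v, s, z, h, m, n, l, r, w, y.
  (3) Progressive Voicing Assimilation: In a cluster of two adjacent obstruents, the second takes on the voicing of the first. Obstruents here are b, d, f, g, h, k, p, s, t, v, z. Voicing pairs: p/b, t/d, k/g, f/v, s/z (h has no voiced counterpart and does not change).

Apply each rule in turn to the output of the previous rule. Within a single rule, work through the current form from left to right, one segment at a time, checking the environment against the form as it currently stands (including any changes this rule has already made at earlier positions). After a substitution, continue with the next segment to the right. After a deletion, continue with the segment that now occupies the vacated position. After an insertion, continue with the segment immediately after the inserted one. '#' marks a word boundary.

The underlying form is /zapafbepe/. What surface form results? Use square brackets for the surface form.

(1) Intervocalic Voicing: [zapafbepe] → [zabafbebe]
(2) Degemination: no change — [zabafbebe]
(3) Progressive Voicing Assimilation: [zabafbebe] → [zabafpebe]

[zabafpebe]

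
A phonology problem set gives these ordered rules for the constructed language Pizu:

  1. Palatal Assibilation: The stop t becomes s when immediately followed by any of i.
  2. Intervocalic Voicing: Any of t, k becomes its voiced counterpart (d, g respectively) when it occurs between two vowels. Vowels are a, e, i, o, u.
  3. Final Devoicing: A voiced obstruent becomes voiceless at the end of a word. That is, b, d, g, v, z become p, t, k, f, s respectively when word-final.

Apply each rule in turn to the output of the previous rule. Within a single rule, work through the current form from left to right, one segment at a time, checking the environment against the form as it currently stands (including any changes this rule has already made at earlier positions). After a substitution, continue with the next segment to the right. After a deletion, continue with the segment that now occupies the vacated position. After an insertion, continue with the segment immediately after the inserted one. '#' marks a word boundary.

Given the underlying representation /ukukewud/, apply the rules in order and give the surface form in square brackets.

1 Palatal Assibilation: no change — [ukukewud]
2 Intervocalic Voicing: [ukukewud] → [ugugewud]
3 Final Devoicing: [ugugewud] → [ugugewut]

[ugugewut]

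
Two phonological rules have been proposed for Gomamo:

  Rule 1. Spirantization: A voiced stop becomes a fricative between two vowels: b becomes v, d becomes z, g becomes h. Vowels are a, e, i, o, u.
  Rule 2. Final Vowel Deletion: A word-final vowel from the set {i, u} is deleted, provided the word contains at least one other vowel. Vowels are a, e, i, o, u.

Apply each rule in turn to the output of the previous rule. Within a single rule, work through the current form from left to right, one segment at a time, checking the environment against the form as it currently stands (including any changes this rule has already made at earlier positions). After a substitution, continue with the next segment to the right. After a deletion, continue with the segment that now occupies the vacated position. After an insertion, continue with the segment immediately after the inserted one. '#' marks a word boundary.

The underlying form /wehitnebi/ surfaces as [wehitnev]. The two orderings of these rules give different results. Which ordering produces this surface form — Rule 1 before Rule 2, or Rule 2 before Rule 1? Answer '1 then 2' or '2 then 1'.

Order 1 then 2:
  1 Spirantization: [wehitnebi] → [wehitnevi]
  2 Final Vowel Deletion: [wehitnevi] → [wehitnev]
  result: [wehitnev]
Order 2 then 1:
  2 Final Vowel Deletion: [wehitnebi] → [wehitneb]
  1 Spirantization: no change — [wehitneb]
  result: [wehitneb]

1 then 2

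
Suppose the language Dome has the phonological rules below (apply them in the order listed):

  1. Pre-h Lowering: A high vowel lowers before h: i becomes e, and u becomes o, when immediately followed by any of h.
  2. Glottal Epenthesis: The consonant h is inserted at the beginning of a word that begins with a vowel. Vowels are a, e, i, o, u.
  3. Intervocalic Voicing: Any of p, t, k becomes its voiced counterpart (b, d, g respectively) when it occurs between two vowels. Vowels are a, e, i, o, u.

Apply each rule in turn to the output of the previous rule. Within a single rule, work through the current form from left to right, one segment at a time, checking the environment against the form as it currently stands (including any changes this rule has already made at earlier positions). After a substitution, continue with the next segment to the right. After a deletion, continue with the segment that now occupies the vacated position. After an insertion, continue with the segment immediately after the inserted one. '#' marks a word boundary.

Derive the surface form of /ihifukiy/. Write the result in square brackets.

[hehifugiy]

1 Pre-h Lowering: [ihifukiy] → [ehifukiy]
2 Glottal Epenthesis: [ehifukiy] → [hehifukiy]
3 Intervocalic Voicing: [hehifukiy] → [hehifugiy]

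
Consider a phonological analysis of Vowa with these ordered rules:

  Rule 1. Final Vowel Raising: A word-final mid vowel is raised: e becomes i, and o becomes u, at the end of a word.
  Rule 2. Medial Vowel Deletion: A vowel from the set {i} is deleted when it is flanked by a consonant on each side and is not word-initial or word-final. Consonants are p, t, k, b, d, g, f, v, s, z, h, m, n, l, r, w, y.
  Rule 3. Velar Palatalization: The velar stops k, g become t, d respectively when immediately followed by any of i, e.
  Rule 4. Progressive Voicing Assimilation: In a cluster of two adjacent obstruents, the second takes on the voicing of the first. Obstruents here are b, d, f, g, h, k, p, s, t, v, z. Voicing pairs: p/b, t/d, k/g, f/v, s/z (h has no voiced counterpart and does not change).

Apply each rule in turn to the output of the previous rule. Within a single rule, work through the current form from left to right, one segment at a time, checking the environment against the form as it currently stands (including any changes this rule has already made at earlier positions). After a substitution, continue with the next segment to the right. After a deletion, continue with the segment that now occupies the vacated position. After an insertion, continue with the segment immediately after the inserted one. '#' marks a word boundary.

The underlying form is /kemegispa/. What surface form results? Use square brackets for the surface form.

[temegzba]

Rule 1 Final Vowel Raising: no change — [kemegispa]
Rule 2 Medial Vowel Deletion: [kemegispa] → [kemegspa]
Rule 3 Velar Palatalization: [kemegspa] → [temegspa]
Rule 4 Progressive Voicing Assimilation: [temegspa] → [temegzba]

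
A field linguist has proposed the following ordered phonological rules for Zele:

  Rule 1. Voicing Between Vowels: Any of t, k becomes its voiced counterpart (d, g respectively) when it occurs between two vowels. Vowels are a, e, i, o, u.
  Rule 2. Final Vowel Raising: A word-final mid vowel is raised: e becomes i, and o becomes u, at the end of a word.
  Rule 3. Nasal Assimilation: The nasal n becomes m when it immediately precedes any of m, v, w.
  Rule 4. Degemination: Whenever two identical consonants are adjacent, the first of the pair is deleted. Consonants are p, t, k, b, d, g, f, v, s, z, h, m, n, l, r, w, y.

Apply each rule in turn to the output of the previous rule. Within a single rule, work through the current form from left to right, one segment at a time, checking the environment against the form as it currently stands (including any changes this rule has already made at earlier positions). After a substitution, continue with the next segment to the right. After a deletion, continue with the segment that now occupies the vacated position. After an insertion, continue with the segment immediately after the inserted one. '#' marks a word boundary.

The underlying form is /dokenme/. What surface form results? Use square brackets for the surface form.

Rule 1 Voicing Between Vowels: [dokenme] → [dogenme]
Rule 2 Final Vowel Raising: [dogenme] → [dogenmi]
Rule 3 Nasal Assimilation: [dogenmi] → [dogemmi]
Rule 4 Degemination: [dogemmi] → [dogemi]

[dogemi]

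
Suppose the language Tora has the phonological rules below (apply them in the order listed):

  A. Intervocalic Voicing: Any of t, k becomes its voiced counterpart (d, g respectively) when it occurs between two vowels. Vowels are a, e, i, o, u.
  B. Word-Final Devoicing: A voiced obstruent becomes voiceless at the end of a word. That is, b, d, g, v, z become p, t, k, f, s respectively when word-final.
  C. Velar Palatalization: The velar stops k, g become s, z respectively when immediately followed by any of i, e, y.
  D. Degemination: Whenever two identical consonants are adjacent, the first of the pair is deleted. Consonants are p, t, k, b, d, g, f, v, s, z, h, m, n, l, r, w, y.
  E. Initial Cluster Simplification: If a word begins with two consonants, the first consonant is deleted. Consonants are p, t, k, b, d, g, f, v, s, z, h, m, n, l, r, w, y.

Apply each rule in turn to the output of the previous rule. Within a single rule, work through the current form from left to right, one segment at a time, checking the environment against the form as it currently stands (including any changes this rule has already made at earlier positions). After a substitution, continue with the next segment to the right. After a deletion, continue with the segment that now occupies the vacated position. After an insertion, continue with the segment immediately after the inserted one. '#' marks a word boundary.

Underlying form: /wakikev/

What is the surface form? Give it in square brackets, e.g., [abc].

[wazizef]

A Intervocalic Voicing: [wakikev] → [wagigev]
B Word-Final Devoicing: [wagigev] → [wagigef]
C Velar Palatalization: [wagigef] → [wazizef]
D Degemination: no change — [wazizef]
E Initial Cluster Simplification: no change — [wazizef]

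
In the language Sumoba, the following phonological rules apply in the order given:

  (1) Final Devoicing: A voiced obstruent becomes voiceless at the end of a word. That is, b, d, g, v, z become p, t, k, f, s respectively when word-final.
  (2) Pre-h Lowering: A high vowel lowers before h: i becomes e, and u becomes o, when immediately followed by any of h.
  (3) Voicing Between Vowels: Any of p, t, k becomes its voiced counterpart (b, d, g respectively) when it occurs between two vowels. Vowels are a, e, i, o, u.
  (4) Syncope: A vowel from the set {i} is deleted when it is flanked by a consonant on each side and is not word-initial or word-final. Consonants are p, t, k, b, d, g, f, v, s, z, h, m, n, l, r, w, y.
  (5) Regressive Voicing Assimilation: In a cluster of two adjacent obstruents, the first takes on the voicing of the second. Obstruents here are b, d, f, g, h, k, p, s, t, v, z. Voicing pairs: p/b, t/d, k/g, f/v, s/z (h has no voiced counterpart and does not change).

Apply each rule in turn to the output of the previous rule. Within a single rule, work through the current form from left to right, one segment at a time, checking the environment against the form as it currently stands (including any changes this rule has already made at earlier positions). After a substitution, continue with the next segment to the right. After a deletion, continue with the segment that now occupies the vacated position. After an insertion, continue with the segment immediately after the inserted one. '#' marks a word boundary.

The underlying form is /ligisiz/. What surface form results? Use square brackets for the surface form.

(1) Final Devoicing: [ligisiz] → [ligisis]
(2) Pre-h Lowering: no change — [ligisis]
(3) Voicing Between Vowels: no change — [ligisis]
(4) Syncope: [ligisis] → [lgss]
(5) Regressive Voicing Assimilation: [lgss] → [lkss]

[lkss]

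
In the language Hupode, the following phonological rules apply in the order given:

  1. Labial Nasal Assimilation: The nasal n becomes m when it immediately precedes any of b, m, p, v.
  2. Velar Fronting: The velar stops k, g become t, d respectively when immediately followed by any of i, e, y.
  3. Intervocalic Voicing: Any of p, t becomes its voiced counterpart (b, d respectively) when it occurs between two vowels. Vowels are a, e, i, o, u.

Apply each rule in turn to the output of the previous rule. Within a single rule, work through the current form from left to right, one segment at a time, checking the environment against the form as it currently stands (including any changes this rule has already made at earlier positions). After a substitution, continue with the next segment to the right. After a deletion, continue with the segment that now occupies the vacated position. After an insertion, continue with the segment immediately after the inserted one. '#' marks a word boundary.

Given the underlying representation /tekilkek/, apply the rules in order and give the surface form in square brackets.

[tediltek]

1 Labial Nasal Assimilation: no change — [tekilkek]
2 Velar Fronting: [tekilkek] → [tetiltek]
3 Intervocalic Voicing: [tetiltek] → [tediltek]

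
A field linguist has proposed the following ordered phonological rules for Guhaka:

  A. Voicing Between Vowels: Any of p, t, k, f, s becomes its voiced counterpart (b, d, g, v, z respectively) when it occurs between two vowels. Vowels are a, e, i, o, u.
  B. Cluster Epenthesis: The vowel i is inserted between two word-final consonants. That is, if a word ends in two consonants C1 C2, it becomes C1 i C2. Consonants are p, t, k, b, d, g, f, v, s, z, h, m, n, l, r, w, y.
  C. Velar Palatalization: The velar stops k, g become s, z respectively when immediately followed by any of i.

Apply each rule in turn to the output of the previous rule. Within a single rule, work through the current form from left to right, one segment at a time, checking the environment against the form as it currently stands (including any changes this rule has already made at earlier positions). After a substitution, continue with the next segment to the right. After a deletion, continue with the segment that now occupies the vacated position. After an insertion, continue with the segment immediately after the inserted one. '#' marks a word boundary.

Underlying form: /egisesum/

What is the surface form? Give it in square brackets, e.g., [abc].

A Voicing Between Vowels: [egisesum] → [egizezum]
B Cluster Epenthesis: no change — [egizezum]
C Velar Palatalization: [egizezum] → [ezizezum]

[ezizezum]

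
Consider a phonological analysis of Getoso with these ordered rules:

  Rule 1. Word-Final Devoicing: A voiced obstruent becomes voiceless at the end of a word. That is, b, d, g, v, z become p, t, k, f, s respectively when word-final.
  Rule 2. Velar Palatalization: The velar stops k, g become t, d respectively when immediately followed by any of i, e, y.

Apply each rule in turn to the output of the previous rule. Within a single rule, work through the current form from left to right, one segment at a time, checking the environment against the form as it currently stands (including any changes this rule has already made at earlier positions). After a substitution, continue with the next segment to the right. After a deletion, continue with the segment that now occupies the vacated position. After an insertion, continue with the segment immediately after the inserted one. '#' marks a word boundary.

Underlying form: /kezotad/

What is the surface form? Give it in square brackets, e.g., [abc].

Rule 1 Word-Final Devoicing: [kezotad] → [kezotat]
Rule 2 Velar Palatalization: [kezotat] → [tezotat]

[tezotat]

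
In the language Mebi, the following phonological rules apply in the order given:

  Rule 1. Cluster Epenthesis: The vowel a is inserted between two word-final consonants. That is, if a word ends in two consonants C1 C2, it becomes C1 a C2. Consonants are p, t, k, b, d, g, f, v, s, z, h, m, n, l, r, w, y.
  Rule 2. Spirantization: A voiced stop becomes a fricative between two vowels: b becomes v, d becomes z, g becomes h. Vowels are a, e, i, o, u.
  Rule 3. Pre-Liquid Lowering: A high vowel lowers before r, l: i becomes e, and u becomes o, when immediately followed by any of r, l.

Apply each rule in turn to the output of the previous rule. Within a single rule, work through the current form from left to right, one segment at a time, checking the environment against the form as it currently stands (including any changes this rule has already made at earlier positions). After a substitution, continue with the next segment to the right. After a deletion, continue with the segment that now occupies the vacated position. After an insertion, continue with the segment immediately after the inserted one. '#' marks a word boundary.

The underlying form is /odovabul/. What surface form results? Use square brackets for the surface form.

[ozovavol]

Rule 1 Cluster Epenthesis: no change — [odovabul]
Rule 2 Spirantization: [odovabul] → [ozovavul]
Rule 3 Pre-Liquid Lowering: [ozovavul] → [ozovavol]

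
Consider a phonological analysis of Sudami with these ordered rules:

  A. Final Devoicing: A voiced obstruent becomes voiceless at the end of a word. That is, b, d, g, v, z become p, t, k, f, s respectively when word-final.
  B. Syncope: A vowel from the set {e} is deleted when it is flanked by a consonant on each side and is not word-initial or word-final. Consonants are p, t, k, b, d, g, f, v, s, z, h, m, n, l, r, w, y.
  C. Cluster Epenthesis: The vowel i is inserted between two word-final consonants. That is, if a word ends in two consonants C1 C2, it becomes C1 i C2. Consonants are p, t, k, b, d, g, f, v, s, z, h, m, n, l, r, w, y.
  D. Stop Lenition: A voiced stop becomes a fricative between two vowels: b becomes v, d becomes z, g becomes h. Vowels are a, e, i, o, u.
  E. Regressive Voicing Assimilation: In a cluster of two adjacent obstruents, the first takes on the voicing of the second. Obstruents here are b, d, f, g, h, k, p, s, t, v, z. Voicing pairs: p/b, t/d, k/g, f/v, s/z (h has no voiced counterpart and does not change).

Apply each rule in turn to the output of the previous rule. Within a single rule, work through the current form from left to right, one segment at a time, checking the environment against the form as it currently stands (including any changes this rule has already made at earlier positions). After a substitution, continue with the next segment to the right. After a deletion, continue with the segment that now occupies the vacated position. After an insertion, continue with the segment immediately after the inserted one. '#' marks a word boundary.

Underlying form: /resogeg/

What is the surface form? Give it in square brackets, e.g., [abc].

A Final Devoicing: [resogeg] → [resogek]
B Syncope: [resogek] → [rsogk]
C Cluster Epenthesis: [rsogk] → [rsogik]
D Stop Lenition: [rsogik] → [rsohik]
E Regressive Voicing Assimilation: no change — [rsohik]

[rsohik]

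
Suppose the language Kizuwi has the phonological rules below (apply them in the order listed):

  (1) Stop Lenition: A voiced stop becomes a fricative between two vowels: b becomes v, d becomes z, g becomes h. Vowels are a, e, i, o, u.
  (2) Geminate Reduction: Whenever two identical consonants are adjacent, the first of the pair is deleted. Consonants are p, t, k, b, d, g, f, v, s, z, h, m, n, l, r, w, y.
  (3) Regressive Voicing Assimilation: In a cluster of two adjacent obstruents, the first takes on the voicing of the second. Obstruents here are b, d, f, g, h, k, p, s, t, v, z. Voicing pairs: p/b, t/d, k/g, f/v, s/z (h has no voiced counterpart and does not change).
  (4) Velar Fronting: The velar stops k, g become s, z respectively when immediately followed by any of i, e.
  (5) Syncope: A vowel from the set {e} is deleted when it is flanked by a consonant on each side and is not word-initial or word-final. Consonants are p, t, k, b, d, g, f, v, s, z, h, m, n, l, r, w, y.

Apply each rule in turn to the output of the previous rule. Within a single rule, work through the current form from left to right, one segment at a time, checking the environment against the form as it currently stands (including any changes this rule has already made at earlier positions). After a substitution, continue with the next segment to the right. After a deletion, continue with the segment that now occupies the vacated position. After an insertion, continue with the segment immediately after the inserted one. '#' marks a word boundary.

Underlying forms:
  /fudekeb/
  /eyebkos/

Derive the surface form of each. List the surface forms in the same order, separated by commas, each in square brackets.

/fudekeb/:
  (1) Stop Lenition: [fudekeb] → [fuzekeb]
  (2) Geminate Reduction: no change — [fuzekeb]
  (3) Regressive Voicing Assimilation: no change — [fuzekeb]
  (4) Velar Fronting: [fuzekeb] → [fuzeseb]
  (5) Syncope: [fuzeseb] → [fuzsb]
/eyebkos/:
  (1) Stop Lenition: no change — [eyebkos]
  (2) Geminate Reduction: no change — [eyebkos]
  (3) Regressive Voicing Assimilation: [eyebkos] → [eyepkos]
  (4) Velar Fronting: no change — [eyepkos]
  (5) Syncope: [eyepkos] → [eypkos]

[fuzsb], [eypkos]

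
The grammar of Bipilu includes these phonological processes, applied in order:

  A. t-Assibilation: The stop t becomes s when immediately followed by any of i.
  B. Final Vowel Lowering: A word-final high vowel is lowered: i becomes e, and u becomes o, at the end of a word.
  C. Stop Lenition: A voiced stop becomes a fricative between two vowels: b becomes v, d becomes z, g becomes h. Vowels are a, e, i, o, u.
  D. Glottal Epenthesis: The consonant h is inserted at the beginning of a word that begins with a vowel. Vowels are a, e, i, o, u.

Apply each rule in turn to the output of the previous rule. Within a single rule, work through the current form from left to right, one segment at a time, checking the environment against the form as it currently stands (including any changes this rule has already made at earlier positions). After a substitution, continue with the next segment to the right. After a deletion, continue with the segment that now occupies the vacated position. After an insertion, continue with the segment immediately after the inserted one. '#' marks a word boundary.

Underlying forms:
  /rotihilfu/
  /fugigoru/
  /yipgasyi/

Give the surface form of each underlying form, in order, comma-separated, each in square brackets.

/rotihilfu/:
  A t-Assibilation: [rotihilfu] → [rosihilfu]
  B Final Vowel Lowering: [rosihilfu] → [rosihilfo]
  C Stop Lenition: no change — [rosihilfo]
  D Glottal Epenthesis: no change — [rosihilfo]
/fugigoru/:
  A t-Assibilation: no change — [fugigoru]
  B Final Vowel Lowering: [fugigoru] → [fugigoro]
  C Stop Lenition: [fugigoro] → [fuhihoro]
  D Glottal Epenthesis: no change — [fuhihoro]
/yipgasyi/:
  A t-Assibilation: no change — [yipgasyi]
  B Final Vowel Lowering: [yipgasyi] → [yipgasye]
  C Stop Lenition: no change — [yipgasye]
  D Glottal Epenthesis: no change — [yipgasye]

[rosihilfo], [fuhihoro], [yipgasye]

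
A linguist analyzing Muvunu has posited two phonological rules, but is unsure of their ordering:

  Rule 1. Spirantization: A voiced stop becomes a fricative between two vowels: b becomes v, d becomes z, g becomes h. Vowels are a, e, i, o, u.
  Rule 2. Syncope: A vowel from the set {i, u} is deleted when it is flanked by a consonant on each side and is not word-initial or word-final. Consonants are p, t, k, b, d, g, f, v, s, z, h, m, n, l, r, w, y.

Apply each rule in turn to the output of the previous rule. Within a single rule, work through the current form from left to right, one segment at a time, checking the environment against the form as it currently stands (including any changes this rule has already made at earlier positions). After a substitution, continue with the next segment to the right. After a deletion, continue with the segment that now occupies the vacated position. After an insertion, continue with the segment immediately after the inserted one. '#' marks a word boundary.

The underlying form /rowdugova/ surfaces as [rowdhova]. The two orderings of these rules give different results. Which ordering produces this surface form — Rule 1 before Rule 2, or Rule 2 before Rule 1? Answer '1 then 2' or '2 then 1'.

Order 1 then 2:
  1 Spirantization: [rowdugova] → [rowduhova]
  2 Syncope: [rowduhova] → [rowdhova]
  result: [rowdhova]
Order 2 then 1:
  2 Syncope: [rowdugova] → [rowdgova]
  1 Spirantization: no change — [rowdgova]
  result: [rowdgova]

1 then 2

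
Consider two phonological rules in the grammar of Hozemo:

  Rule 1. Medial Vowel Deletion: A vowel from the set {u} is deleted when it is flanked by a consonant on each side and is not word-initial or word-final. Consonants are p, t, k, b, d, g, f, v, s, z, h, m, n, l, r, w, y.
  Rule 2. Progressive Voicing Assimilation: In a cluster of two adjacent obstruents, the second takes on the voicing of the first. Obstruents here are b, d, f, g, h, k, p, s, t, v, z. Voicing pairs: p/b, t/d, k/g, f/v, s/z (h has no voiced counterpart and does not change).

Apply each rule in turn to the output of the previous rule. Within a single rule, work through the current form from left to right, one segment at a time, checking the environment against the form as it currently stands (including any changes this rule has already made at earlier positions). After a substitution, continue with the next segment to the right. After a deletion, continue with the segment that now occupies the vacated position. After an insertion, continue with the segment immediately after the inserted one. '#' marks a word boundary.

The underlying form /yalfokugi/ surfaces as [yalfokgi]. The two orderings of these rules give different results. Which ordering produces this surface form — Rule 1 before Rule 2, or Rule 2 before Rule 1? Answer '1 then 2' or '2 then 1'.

2 then 1

Order 1 then 2:
  1 Medial Vowel Deletion: [yalfokugi] → [yalfokgi]
  2 Progressive Voicing Assimilation: [yalfokgi] → [yalfokki]
  result: [yalfokki]
Order 2 then 1:
  2 Progressive Voicing Assimilation: no change — [yalfokugi]
  1 Medial Vowel Deletion: [yalfokugi] → [yalfokgi]
  result: [yalfokgi]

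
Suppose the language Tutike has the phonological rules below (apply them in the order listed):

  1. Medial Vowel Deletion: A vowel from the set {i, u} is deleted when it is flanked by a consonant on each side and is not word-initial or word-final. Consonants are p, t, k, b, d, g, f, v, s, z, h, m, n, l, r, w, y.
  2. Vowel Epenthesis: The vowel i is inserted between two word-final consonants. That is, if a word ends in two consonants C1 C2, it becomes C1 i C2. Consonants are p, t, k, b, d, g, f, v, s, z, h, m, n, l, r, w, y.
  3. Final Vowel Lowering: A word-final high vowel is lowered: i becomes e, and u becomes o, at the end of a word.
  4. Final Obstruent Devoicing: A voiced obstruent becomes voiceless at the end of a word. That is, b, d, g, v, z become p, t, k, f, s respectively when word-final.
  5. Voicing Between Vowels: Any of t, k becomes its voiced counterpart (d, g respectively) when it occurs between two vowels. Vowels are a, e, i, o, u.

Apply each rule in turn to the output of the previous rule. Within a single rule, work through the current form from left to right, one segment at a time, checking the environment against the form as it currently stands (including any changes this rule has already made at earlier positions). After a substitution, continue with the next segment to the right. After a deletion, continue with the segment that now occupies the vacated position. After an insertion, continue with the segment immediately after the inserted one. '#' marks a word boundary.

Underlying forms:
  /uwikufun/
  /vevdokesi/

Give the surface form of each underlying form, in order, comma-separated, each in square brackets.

[uwkfin], [vevdogese]

/uwikufun/:
  1 Medial Vowel Deletion: [uwikufun] → [uwkfn]
  2 Vowel Epenthesis: [uwkfn] → [uwkfin]
  3 Final Vowel Lowering: no change — [uwkfin]
  4 Final Obstruent Devoicing: no change — [uwkfin]
  5 Voicing Between Vowels: no change — [uwkfin]
/vevdokesi/:
  1 Medial Vowel Deletion: no change — [vevdokesi]
  2 Vowel Epenthesis: no change — [vevdokesi]
  3 Final Vowel Lowering: [vevdokesi] → [vevdokese]
  4 Final Obstruent Devoicing: no change — [vevdokese]
  5 Voicing Between Vowels: [vevdokese] → [vevdogese]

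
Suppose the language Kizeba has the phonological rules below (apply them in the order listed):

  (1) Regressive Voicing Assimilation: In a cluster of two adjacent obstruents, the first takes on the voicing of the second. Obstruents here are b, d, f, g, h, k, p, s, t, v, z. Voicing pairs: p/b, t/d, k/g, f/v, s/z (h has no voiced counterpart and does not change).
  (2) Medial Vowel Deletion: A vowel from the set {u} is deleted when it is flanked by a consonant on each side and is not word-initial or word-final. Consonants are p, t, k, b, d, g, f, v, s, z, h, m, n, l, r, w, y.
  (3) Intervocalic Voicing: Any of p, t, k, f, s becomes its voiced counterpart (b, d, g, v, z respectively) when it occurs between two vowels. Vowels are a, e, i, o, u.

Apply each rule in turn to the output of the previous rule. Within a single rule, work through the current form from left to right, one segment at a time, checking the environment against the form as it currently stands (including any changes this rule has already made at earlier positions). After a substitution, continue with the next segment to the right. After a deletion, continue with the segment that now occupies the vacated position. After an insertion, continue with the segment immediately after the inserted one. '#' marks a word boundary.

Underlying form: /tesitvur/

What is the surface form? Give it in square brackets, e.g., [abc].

(1) Regressive Voicing Assimilation: [tesitvur] → [tesidvur]
(2) Medial Vowel Deletion: [tesidvur] → [tesidvr]
(3) Intervocalic Voicing: [tesidvr] → [tezidvr]

[tezidvr]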